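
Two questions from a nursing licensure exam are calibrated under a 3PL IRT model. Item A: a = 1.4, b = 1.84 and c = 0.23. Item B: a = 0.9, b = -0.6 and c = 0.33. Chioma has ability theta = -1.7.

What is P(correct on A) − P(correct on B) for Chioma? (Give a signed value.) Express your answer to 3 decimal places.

-0.276

P(theta) = c + (1 − c) · 1 / (1 + exp(−a(theta − b)))
P_A = 0.2354
P_B = 0.5115
P_A − P_B = -0.2761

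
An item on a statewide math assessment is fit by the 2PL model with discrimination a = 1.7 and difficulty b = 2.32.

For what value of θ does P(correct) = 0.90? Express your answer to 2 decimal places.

3.61

P(θ) = 1 / (1 + exp(−a(θ − b)))
logit = ln(0.9000/0.1000) = 2.1972
θ = b + logit/(a) = 2.32 + 2.1972/1.7000 = 3.6125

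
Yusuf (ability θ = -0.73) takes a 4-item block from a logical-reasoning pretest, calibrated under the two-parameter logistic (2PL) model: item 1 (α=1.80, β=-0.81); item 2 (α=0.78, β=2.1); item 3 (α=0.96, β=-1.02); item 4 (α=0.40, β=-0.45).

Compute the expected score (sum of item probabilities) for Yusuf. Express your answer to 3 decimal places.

P(θ) = 1 / (1 + exp(−α(θ − β)))
P_1 = 1/(1+e^{-0.1440}) = 0.5359
P_2 = 1/(1+e^{2.2074}) = 0.0991
P_3 = 1/(1+e^{-0.2784}) = 0.5692
P_4 = 1/(1+e^{0.1120}) = 0.4720
E[score] = 0.5359 + 0.0991 + 0.5692 + 0.4720 = 1.6762

1.676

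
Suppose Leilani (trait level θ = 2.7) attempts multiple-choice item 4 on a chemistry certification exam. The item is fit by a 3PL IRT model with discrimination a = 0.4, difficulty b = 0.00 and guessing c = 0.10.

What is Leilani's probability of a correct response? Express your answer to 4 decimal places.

0.7718

P(θ) = c + (1 − c) · 1 / (1 + exp(−a(θ − b)))
Exponent: 0.4 × (2.7 − 0.00) = 1.0800
1/(1 + e^{-1.0800}) = 0.7465
P = 0.10 + 0.90 × 0.7465 = 0.7718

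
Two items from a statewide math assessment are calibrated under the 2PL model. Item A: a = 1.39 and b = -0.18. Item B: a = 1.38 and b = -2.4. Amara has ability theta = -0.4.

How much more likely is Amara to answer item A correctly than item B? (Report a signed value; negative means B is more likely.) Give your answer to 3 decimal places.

P(theta) = 1 / (1 + exp(−a(theta − b)))
P_A = 0.4241
P_B = 0.9405
P_A − P_B = -0.5163

-0.516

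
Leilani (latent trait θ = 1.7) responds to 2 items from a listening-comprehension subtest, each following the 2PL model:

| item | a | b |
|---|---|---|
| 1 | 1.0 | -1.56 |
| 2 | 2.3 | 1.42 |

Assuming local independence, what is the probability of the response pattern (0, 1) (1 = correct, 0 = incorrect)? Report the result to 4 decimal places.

0.0242

P(θ) = 1 / (1 + exp(−a(θ − b)))
P_1 = 1/(1+e^{-3.2600}) = 0.9630
P_2 = 1/(1+e^{-0.6440}) = 0.6557
L = (1−P_1) × P_2 = 0.0370 × 0.6557 = 0.02424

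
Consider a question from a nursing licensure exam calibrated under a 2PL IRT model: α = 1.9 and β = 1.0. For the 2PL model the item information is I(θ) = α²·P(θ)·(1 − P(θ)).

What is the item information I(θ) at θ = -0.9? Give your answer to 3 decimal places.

0.093

P = 1/(1+e^{3.6100}) = 0.0263
P(1−P) = 0.0263 × 0.9737 = 0.0256
I = α² × P(1−P) = 1.9² × 0.0256 = 0.09258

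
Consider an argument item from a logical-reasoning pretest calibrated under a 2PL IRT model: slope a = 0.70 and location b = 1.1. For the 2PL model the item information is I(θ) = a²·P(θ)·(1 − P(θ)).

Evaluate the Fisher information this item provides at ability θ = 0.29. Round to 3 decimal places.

0.113

P = 1/(1+e^{0.5670}) = 0.3619
P(1−P) = 0.3619 × 0.6381 = 0.2309
I = a² × P(1−P) = 0.70² × 0.2309 = 0.11316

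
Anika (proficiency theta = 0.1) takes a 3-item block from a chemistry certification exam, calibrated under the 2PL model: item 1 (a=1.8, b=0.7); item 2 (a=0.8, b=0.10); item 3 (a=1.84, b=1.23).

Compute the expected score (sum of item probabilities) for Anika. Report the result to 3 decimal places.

P(theta) = 1 / (1 + exp(−a(theta − b)))
P_1 = 1/(1+e^{1.0800}) = 0.2535
P_2 = 1/(1+e^{0.0000}) = 0.5000
P_3 = 1/(1+e^{2.0792}) = 0.1111
E[score] = 0.2535 + 0.5000 + 0.1111 = 0.8646

0.865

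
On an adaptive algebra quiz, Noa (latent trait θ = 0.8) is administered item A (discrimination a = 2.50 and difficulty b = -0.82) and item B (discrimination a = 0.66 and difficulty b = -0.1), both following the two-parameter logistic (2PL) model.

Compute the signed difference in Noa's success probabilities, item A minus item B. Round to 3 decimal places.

0.339

P(θ) = 1 / (1 + exp(−a(θ − b)))
P_A = 0.9829
P_B = 0.6443
P_A − P_B = 0.3386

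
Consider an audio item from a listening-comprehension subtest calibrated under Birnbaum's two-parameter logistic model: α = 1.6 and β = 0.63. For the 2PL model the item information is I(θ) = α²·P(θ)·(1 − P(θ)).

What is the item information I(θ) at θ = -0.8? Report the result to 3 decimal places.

0.214

P = 1/(1+e^{2.2880}) = 0.0921
P(1−P) = 0.0921 × 0.9079 = 0.0836
I = α² × P(1−P) = 1.6² × 0.0836 = 0.21411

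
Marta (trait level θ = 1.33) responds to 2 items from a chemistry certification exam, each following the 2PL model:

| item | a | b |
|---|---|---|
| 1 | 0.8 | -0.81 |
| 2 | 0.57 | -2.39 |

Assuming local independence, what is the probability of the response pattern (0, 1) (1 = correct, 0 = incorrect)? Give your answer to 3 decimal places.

P(θ) = 1 / (1 + exp(−a(θ − b)))
P_1 = 1/(1+e^{-1.7120}) = 0.8471
P_2 = 1/(1+e^{-2.1204}) = 0.8929
L = (1−P_1) × P_2 = 0.1529 × 0.8929 = 0.13652

0.137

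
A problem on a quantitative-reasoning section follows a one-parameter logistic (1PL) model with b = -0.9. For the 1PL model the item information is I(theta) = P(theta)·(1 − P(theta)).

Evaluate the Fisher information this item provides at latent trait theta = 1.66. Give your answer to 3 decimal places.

P = 1/(1+e^{-2.5600}) = 0.9282
P(1−P) = 0.9282 × 0.0718 = 0.0666
I = P(1−P) = 0.06661

0.067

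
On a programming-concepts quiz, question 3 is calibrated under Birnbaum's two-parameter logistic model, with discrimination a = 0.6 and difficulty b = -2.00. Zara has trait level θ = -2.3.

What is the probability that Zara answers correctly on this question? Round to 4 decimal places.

P(θ) = 1 / (1 + exp(−a(θ − b)))
Exponent: 0.6 × (-2.3 − (-2.00)) = -0.1800
1/(1 + e^{0.1800}) = 0.4551

0.4551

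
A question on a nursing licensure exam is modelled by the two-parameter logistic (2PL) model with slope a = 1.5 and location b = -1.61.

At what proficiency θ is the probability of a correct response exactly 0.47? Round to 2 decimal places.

P(θ) = 1 / (1 + exp(−a(θ − b)))
logit = ln(0.4700/0.5300) = -0.1201
θ = b + logit/(a) = -1.61 + (-0.1201)/1.5000 = -1.6901

-1.69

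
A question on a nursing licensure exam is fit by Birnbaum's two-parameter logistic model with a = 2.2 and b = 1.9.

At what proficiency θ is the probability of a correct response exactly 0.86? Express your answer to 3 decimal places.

2.725

P(θ) = 1 / (1 + exp(−a(θ − b)))
logit = ln(0.8600/0.1400) = 1.8153
θ = b + logit/(a) = 1.9 + 1.8153/2.2000 = 2.7251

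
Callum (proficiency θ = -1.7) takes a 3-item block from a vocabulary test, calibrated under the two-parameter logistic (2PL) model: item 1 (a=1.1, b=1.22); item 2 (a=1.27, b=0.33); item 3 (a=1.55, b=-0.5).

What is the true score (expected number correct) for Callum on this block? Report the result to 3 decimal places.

0.244

P(θ) = 1 / (1 + exp(−a(θ − b)))
P_1 = 1/(1+e^{3.2120}) = 0.0387
P_2 = 1/(1+e^{2.5781}) = 0.0706
P_3 = 1/(1+e^{1.8600}) = 0.1347
E[score] = 0.0387 + 0.0706 + 0.1347 = 0.2440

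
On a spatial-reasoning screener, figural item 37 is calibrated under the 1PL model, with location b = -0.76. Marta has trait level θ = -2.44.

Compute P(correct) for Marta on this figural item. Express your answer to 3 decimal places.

P(θ) = 1 / (1 + exp(−(θ − b)))
Exponent: (-2.44 − (-0.76)) = -1.6800
1/(1 + e^{1.6800}) = 0.1571
P = 0.1571

0.157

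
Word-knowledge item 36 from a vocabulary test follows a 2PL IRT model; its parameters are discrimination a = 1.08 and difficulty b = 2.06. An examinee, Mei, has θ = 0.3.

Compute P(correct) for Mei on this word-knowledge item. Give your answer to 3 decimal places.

P(θ) = 1 / (1 + exp(−a(θ − b)))
Exponent: 1.08 × (0.3 − 2.06) = -1.9008
1/(1 + e^{1.9008}) = 0.1300

0.130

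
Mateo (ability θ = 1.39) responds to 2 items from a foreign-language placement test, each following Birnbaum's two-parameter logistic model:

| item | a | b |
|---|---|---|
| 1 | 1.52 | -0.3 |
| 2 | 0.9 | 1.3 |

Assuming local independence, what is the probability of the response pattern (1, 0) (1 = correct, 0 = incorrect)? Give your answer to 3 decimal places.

0.446

P(θ) = 1 / (1 + exp(−a(θ − b)))
P_1 = 1/(1+e^{-2.5688}) = 0.9288
P_2 = 1/(1+e^{-0.0810}) = 0.5202
L = P_1 × (1−P_2) = 0.9288 × 0.4798 = 0.44561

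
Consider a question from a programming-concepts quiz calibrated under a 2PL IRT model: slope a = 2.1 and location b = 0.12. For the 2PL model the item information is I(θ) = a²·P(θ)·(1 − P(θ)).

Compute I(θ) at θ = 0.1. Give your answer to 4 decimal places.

1.1020

P = 1/(1+e^{0.0420}) = 0.4895
P(1−P) = 0.4895 × 0.5105 = 0.2499
I = a² × P(1−P) = 2.1² × 0.2499 = 1.10201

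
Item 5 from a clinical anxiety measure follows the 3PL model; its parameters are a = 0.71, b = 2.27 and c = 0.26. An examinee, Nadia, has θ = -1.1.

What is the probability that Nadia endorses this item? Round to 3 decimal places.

P(θ) = c + (1 − c) · 1 / (1 + exp(−a(θ − b)))
Exponent: 0.71 × (-1.1 − 2.27) = -2.3927
1/(1 + e^{2.3927}) = 0.0837
P = 0.26 + 0.74 × 0.0837 = 0.3220

0.322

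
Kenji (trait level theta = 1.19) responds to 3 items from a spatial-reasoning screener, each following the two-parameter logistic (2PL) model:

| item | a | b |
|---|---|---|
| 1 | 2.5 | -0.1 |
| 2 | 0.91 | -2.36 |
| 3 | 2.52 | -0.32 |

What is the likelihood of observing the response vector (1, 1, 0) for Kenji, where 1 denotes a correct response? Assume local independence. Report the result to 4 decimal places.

P(theta) = 1 / (1 + exp(−a(theta − b)))
P_1 = 1/(1+e^{-3.2250}) = 0.9618
P_2 = 1/(1+e^{-3.2305}) = 0.9620
P_3 = 1/(1+e^{-3.8052}) = 0.9782
L = P_1 × P_2 × (1−P_3) = 0.9618 × 0.9620 × 0.0218 = 0.02014

0.0201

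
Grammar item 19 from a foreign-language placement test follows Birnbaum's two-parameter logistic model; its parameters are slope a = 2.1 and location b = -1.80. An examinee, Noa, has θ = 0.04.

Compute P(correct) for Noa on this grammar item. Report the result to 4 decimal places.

P(θ) = 1 / (1 + exp(−a(θ − b)))
Exponent: 2.1 × (0.04 − (-1.80)) = 3.8640
1/(1 + e^{-3.8640}) = 0.9794

0.9794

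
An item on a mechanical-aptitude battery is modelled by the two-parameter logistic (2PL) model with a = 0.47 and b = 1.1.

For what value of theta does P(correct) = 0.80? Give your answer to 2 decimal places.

4.05

P(theta) = 1 / (1 + exp(−a(theta − b)))
logit = ln(0.8000/0.2000) = 1.3863
theta = b + logit/(a) = 1.1 + 1.3863/0.4700 = 4.0496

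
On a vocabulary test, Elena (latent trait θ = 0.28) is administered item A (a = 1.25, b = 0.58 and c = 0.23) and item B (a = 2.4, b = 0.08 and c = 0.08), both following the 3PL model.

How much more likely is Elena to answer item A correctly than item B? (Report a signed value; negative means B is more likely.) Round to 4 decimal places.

-0.1047

P(θ) = c + (1 − c) · 1 / (1 + exp(−a(θ − b)))
P_A = 0.5436
P_B = 0.6483
P_A − P_B = -0.1047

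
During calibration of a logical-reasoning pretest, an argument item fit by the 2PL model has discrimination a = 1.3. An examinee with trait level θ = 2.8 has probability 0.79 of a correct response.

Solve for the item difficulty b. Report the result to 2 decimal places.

P(θ) = 1 / (1 + exp(−a(θ − b)))
logit(0.79) = ln(0.79/0.21) = 1.3249
b = θ − logit/(a) = 2.8 − 1.3249/1.3000 = 1.7808

1.78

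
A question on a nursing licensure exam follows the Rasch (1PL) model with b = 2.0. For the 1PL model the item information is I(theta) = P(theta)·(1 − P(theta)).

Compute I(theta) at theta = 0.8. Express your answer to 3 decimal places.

0.178

P = 1/(1+e^{1.2000}) = 0.2315
P(1−P) = 0.2315 × 0.7685 = 0.1779
I = P(1−P) = 0.17789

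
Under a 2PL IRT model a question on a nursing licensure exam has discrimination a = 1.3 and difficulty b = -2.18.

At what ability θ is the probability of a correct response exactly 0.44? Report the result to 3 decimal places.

-2.366

P(θ) = 1 / (1 + exp(−a(θ − b)))
logit = ln(0.4400/0.5600) = -0.2412
θ = b + logit/(a) = -2.18 + (-0.2412)/1.3000 = -2.3655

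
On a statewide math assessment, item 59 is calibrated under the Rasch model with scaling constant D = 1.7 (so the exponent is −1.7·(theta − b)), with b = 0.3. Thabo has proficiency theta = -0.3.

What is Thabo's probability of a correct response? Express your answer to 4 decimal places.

P(theta) = 1 / (1 + exp(−D·(theta − b)))
Exponent: 1.7 × (-0.3 − 0.3) = -1.0200
1/(1 + e^{1.0200}) = 0.2650
P = 0.2650

0.2650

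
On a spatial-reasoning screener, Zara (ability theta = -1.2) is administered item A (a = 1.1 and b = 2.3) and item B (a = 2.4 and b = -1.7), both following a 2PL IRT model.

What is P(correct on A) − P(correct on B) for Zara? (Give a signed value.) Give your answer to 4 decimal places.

-0.7477

P(theta) = 1 / (1 + exp(−a(theta − b)))
P_A = 0.0208
P_B = 0.7685
P_A − P_B = -0.7477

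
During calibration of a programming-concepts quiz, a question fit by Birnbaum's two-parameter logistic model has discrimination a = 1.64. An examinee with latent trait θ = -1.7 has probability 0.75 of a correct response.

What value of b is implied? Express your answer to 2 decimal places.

-2.37

P(θ) = 1 / (1 + exp(−a(θ − b)))
logit(0.75) = ln(0.75/0.25) = 1.0986
b = θ − logit/(a) = -1.7 − 1.0986/1.6400 = -2.3699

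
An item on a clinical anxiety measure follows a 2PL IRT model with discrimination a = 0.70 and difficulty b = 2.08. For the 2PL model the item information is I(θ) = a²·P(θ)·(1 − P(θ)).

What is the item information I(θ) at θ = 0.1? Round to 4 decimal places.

P = 1/(1+e^{1.3860}) = 0.2000
P(1−P) = 0.2000 × 0.8000 = 0.1600
I = a² × P(1−P) = 0.70² × 0.1600 = 0.07841

0.0784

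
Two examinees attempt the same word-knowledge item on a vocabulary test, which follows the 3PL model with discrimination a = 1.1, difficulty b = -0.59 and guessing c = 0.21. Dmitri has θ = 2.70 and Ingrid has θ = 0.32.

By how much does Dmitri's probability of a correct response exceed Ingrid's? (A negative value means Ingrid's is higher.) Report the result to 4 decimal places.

0.1917

P(θ) = c + (1 − c) · 1 / (1 + exp(−a(θ − b)))
P(Dmitri) = 0.9794  [exponent 3.6190]
P(Ingrid) = 0.7877  [exponent 1.0010]
Difference = 0.9794 − 0.7877 = 0.1917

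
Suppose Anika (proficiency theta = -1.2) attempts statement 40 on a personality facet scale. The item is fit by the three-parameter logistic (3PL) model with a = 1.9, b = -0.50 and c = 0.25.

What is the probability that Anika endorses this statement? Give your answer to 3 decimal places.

P(theta) = c + (1 − c) · 1 / (1 + exp(−a(theta − b)))
Exponent: 1.9 × (-1.2 − (-0.50)) = -1.3300
1/(1 + e^{1.3300}) = 0.2092
P = 0.25 + 0.75 × 0.2092 = 0.4069

0.407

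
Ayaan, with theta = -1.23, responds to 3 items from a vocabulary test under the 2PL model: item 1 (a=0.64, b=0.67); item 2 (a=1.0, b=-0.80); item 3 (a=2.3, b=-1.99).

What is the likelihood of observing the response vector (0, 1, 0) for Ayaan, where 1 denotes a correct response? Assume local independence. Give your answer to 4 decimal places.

P(theta) = 1 / (1 + exp(−a(theta − b)))
P_1 = 1/(1+e^{1.2160}) = 0.2286
P_2 = 1/(1+e^{0.4300}) = 0.3941
P_3 = 1/(1+e^{-1.7480}) = 0.8517
L = (1−P_1) × P_2 × (1−P_3) = 0.7714 × 0.3941 × 0.1483 = 0.04508

0.0451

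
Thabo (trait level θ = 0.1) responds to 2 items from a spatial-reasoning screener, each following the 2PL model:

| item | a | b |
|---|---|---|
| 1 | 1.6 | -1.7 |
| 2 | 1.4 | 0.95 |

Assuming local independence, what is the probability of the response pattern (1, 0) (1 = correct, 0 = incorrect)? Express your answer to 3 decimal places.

0.726

P(θ) = 1 / (1 + exp(−a(θ − b)))
P_1 = 1/(1+e^{-2.8800}) = 0.9468
P_2 = 1/(1+e^{1.1900}) = 0.2333
L = P_1 × (1−P_2) = 0.9468 × 0.7667 = 0.72599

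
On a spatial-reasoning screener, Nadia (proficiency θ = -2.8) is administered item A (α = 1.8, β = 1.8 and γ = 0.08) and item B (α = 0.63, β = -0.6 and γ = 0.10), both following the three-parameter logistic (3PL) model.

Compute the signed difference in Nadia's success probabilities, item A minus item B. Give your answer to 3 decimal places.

-0.200

P(θ) = γ + (1 − γ) · 1 / (1 + exp(−α(θ − β)))
P_A = 0.0802
P_B = 0.2800
P_A − P_B = -0.1998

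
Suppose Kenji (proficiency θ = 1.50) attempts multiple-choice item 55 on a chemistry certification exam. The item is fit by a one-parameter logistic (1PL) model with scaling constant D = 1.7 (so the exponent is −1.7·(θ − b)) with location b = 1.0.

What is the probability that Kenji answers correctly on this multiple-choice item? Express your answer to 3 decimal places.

0.701

P(θ) = 1 / (1 + exp(−D·(θ − b)))
Exponent: 1.7 × (1.50 − 1.0) = 0.8500
1/(1 + e^{-0.8500}) = 0.7006
P = 0.7006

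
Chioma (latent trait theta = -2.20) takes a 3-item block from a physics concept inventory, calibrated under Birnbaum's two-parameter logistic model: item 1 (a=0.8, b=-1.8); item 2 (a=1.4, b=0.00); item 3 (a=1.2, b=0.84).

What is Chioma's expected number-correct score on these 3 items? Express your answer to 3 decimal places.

0.490

P(theta) = 1 / (1 + exp(−a(theta − b)))
P_1 = 1/(1+e^{0.3200}) = 0.4207
P_2 = 1/(1+e^{3.0800}) = 0.0439
P_3 = 1/(1+e^{3.6480}) = 0.0254
E[score] = 0.4207 + 0.0439 + 0.0254 = 0.4900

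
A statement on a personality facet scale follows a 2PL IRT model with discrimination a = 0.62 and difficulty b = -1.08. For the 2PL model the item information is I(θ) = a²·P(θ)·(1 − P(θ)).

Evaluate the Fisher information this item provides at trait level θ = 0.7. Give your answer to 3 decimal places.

P = 1/(1+e^{-1.1036}) = 0.7509
P(1−P) = 0.7509 × 0.2491 = 0.1870
I = a² × P(1−P) = 0.62² × 0.1870 = 0.07190

0.072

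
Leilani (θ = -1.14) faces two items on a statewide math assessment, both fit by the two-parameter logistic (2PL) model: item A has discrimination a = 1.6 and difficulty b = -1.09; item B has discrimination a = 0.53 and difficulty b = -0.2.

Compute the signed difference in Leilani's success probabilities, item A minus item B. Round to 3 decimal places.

0.102

P(θ) = 1 / (1 + exp(−a(θ − b)))
P_A = 0.4800
P_B = 0.3780
P_A − P_B = 0.1020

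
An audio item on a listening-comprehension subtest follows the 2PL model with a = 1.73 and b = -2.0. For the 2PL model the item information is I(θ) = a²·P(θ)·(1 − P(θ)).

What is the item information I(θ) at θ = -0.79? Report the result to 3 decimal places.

0.292

P = 1/(1+e^{-2.0933}) = 0.8903
P(1−P) = 0.8903 × 0.1097 = 0.0977
I = a² × P(1−P) = 1.73² × 0.0977 = 0.29242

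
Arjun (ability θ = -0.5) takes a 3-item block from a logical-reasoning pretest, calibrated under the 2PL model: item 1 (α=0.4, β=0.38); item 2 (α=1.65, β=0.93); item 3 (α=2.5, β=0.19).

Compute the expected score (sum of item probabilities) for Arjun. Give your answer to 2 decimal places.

0.65

P(θ) = 1 / (1 + exp(−α(θ − β)))
P_1 = 1/(1+e^{0.3520}) = 0.4129
P_2 = 1/(1+e^{2.3595}) = 0.0863
P_3 = 1/(1+e^{1.7250}) = 0.1512
E[score] = 0.4129 + 0.0863 + 0.1512 = 0.6504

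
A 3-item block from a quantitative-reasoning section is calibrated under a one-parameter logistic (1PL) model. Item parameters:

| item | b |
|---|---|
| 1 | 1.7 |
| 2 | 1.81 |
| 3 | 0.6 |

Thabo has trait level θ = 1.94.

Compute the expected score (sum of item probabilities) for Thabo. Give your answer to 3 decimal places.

1.885

P(θ) = 1 / (1 + exp(−(θ − b)))
P_1 = 1/(1+e^{-0.2400}) = 0.5597
P_2 = 1/(1+e^{-0.1300}) = 0.5325
P_3 = 1/(1+e^{-1.3400}) = 0.7925
E[score] = 0.5597 + 0.5325 + 0.7925 = 1.8847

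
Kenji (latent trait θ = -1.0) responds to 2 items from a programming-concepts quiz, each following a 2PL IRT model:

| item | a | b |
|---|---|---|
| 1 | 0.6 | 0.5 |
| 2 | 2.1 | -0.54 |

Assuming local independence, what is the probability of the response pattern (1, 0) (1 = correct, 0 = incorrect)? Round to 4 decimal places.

P(θ) = 1 / (1 + exp(−a(θ − b)))
P_1 = 1/(1+e^{0.9000}) = 0.2891
P_2 = 1/(1+e^{0.9660}) = 0.2757
L = P_1 × (1−P_2) = 0.2891 × 0.7243 = 0.20937

0.2094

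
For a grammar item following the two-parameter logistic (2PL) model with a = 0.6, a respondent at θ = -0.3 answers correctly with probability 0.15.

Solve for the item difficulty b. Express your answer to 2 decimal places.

P(θ) = 1 / (1 + exp(−a(θ − b)))
logit(0.15) = ln(0.15/0.85) = -1.7346
b = θ − logit/(a) = -0.3 − (-1.7346)/0.6000 = 2.5910

2.59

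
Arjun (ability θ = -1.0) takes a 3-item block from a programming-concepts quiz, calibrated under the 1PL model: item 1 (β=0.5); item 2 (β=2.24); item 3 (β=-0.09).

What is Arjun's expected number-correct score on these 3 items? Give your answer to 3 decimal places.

P(θ) = 1 / (1 + exp(−(θ − β)))
P_1 = 1/(1+e^{1.5000}) = 0.1824
P_2 = 1/(1+e^{3.2400}) = 0.0377
P_3 = 1/(1+e^{0.9100}) = 0.2870
E[score] = 0.1824 + 0.0377 + 0.2870 = 0.5071

0.507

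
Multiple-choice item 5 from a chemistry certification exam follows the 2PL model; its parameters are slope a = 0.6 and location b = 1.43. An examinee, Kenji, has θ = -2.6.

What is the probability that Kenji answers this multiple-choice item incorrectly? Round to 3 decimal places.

0.918

P(θ) = 1 / (1 + exp(−a(θ − b)))
Exponent: 0.6 × (-2.6 − 1.43) = -2.4180
1/(1 + e^{2.4180}) = 0.0818
P(incorrect) = 1 − 0.0818 = 0.9182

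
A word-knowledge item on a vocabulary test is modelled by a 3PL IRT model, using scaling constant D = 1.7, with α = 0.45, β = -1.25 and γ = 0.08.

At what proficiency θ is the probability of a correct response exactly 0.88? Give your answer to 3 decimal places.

1.230

P(θ) = γ + (1 − γ) · 1 / (1 + exp(−D·α(θ − β)))
Remove guessing floor: (0.88 − 0.08)/(1 − 0.08) = 0.8696
logit = ln(0.8696/0.1304) = 1.8971
θ = β + logit/(1.7·α) = -1.25 + 1.8971/0.7650 = 1.2299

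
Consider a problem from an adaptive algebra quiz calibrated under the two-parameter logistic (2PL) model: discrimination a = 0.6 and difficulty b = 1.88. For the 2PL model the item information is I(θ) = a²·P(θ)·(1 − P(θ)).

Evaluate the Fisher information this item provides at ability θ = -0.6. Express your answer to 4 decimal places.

0.0541

P = 1/(1+e^{1.4880}) = 0.1842
P(1−P) = 0.1842 × 0.8158 = 0.1503
I = a² × P(1−P) = 0.6² × 0.1503 = 0.05410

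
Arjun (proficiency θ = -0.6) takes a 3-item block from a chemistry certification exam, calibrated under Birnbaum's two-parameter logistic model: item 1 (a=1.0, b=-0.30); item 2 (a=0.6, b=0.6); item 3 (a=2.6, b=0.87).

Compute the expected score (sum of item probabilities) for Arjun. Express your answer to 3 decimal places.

P(θ) = 1 / (1 + exp(−a(θ − b)))
P_1 = 1/(1+e^{0.3000}) = 0.4256
P_2 = 1/(1+e^{0.7200}) = 0.3274
P_3 = 1/(1+e^{3.8220}) = 0.0214
E[score] = 0.4256 + 0.3274 + 0.0214 = 0.7744

0.774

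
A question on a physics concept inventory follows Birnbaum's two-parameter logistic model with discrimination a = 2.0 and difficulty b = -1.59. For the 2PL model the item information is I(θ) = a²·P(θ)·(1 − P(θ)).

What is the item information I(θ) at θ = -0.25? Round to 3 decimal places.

P = 1/(1+e^{-2.6800}) = 0.9358
P(1−P) = 0.9358 × 0.0642 = 0.0600
I = a² × P(1−P) = 2.0² × 0.0600 = 0.24019

0.240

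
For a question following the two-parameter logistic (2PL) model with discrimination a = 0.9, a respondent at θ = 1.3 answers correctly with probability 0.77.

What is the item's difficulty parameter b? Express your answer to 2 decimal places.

P(θ) = 1 / (1 + exp(−a(θ − b)))
logit(0.77) = ln(0.77/0.23) = 1.2083
b = θ − logit/(a) = 1.3 − 1.2083/0.9000 = -0.0426

-0.04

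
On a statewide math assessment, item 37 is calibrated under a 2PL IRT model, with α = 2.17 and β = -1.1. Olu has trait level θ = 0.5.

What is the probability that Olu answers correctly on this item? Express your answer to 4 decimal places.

P(θ) = 1 / (1 + exp(−α(θ − β)))
Exponent: 2.17 × (0.5 − (-1.1)) = 3.4720
1/(1 + e^{-3.4720}) = 0.9699

0.9699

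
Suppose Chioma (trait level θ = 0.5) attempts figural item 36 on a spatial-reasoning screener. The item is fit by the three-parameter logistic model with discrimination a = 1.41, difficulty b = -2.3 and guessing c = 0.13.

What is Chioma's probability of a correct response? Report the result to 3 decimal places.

0.984

P(θ) = c + (1 − c) · 1 / (1 + exp(−a(θ − b)))
Exponent: 1.41 × (0.5 − (-2.3)) = 3.9480
1/(1 + e^{-3.9480}) = 0.9811
P = 0.13 + 0.87 × 0.9811 = 0.9835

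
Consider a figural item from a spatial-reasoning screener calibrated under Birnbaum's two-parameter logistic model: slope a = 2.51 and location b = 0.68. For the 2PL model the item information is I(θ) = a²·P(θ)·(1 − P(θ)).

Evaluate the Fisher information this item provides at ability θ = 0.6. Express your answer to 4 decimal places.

P = 1/(1+e^{0.2008}) = 0.4500
P(1−P) = 0.4500 × 0.5500 = 0.2475
I = a² × P(1−P) = 2.51² × 0.2475 = 1.55925

1.5593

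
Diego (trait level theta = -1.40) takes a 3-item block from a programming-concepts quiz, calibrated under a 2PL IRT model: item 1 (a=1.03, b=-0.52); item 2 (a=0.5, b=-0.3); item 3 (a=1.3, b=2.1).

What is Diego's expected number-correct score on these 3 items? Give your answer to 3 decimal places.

P(theta) = 1 / (1 + exp(−a(theta − b)))
P_1 = 1/(1+e^{0.9064}) = 0.2877
P_2 = 1/(1+e^{0.5500}) = 0.3659
P_3 = 1/(1+e^{4.5500}) = 0.0105
E[score] = 0.2877 + 0.3659 + 0.0105 = 0.6641

0.664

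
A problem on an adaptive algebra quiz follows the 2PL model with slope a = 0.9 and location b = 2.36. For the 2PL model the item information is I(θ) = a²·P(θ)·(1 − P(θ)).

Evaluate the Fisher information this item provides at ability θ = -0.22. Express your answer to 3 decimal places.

0.066

P = 1/(1+e^{2.3220}) = 0.0893
P(1−P) = 0.0893 × 0.9107 = 0.0813
I = a² × P(1−P) = 0.9² × 0.0813 = 0.06589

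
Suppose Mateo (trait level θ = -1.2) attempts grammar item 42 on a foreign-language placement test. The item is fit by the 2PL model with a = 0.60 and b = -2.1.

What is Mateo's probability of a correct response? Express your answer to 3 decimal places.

P(θ) = 1 / (1 + exp(−a(θ − b)))
Exponent: 0.60 × (-1.2 − (-2.1)) = 0.5400
1/(1 + e^{-0.5400}) = 0.6318

0.632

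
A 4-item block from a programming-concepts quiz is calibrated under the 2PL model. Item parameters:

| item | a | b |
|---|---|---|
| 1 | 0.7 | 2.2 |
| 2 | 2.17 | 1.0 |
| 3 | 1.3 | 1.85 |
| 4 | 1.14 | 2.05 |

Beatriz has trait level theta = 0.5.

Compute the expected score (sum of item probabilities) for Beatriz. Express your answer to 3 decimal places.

0.779

P(theta) = 1 / (1 + exp(−a(theta − b)))
P_1 = 1/(1+e^{1.1900}) = 0.2333
P_2 = 1/(1+e^{1.0850}) = 0.2526
P_3 = 1/(1+e^{1.7550}) = 0.1474
P_4 = 1/(1+e^{1.7670}) = 0.1459
E[score] = 0.2333 + 0.2526 + 0.1474 + 0.1459 = 0.7792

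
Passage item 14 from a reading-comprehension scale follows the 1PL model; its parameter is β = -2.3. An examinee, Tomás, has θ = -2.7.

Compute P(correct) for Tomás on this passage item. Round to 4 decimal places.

P(θ) = 1 / (1 + exp(−(θ − β)))
Exponent: (-2.7 − (-2.3)) = -0.4000
1/(1 + e^{0.4000}) = 0.4013
P = 0.4013

0.4013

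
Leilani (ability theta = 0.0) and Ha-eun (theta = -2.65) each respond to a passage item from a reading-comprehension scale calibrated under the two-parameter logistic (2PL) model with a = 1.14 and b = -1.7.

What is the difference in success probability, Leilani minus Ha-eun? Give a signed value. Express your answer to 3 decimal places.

0.621

P(theta) = 1 / (1 + exp(−a(theta − b)))
P(Leilani) = 0.8741  [exponent 1.9380]
P(Ha-eun) = 0.2529  [exponent -1.0830]
Difference = 0.8741 − 0.2529 = 0.6212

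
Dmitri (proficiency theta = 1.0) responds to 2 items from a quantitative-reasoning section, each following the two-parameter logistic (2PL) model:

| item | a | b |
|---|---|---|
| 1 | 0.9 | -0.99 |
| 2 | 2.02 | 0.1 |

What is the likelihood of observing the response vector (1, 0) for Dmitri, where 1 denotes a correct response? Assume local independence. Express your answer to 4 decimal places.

P(theta) = 1 / (1 + exp(−a(theta − b)))
P_1 = 1/(1+e^{-1.7910}) = 0.8570
P_2 = 1/(1+e^{-1.8180}) = 0.8603
L = P_1 × (1−P_2) = 0.8570 × 0.1397 = 0.11971

0.1197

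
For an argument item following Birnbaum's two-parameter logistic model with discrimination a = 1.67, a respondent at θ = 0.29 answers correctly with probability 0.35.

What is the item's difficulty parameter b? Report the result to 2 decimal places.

P(θ) = 1 / (1 + exp(−a(θ − b)))
logit(0.35) = ln(0.35/0.65) = -0.6190
b = θ − logit/(a) = 0.29 − (-0.6190)/1.6700 = 0.6607

0.66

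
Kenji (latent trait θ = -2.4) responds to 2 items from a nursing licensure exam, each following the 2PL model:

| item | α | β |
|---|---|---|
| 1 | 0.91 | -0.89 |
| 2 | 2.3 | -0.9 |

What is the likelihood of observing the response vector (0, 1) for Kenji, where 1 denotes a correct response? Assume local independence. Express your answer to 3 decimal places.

P(θ) = 1 / (1 + exp(−α(θ − β)))
P_1 = 1/(1+e^{1.3741}) = 0.2020
P_2 = 1/(1+e^{3.4500}) = 0.0308
L = (1−P_1) × P_2 = 0.7980 × 0.0308 = 0.02455

0.025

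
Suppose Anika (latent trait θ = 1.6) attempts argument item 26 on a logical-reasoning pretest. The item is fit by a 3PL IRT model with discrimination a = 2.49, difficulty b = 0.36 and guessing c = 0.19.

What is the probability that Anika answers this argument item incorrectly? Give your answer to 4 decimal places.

0.0353

P(θ) = c + (1 − c) · 1 / (1 + exp(−a(θ − b)))
Exponent: 2.49 × (1.6 − 0.36) = 3.0876
1/(1 + e^{-3.0876}) = 0.9564
P = 0.19 + 0.81 × 0.9564 = 0.9647
P(incorrect) = 1 − 0.9647 = 0.0353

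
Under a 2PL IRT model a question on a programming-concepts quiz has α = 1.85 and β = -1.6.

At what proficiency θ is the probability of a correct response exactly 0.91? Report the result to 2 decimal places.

P(θ) = 1 / (1 + exp(−α(θ − β)))
logit = ln(0.9100/0.0900) = 2.3136
θ = β + logit/(α) = -1.6 + 2.3136/1.8500 = -0.3494

-0.35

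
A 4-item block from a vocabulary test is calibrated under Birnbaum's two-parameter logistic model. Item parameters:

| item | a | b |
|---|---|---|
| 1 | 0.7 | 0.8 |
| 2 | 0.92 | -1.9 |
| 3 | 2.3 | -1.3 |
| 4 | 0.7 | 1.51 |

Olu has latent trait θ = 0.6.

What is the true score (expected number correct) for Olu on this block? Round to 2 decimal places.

2.71

P(θ) = 1 / (1 + exp(−a(θ − b)))
P_1 = 1/(1+e^{0.1400}) = 0.4651
P_2 = 1/(1+e^{-2.3000}) = 0.9089
P_3 = 1/(1+e^{-4.3700}) = 0.9875
P_4 = 1/(1+e^{0.6370}) = 0.3459
E[score] = 0.4651 + 0.9089 + 0.9875 + 0.3459 = 2.7074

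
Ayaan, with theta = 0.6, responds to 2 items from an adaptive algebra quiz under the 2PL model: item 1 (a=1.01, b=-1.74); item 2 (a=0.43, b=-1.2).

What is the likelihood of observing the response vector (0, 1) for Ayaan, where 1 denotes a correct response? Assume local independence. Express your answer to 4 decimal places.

0.0589

P(theta) = 1 / (1 + exp(−a(theta − b)))
P_1 = 1/(1+e^{-2.3634}) = 0.9140
P_2 = 1/(1+e^{-0.7740}) = 0.6844
L = (1−P_1) × P_2 = 0.0860 × 0.6844 = 0.05886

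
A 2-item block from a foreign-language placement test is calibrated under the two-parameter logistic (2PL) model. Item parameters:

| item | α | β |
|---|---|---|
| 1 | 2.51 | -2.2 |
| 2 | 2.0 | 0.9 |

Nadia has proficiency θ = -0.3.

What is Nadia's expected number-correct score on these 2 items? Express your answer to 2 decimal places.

1.07

P(θ) = 1 / (1 + exp(−α(θ − β)))
P_1 = 1/(1+e^{-4.7690}) = 0.9916
P_2 = 1/(1+e^{2.4000}) = 0.0832
E[score] = 0.9916 + 0.0832 = 1.0748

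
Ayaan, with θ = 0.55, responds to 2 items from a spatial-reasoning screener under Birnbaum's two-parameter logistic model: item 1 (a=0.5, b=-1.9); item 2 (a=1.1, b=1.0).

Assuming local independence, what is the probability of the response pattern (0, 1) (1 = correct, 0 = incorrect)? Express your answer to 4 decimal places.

0.0860

P(θ) = 1 / (1 + exp(−a(θ − b)))
P_1 = 1/(1+e^{-1.2250}) = 0.7729
P_2 = 1/(1+e^{0.4950}) = 0.3787
L = (1−P_1) × P_2 = 0.2271 × 0.3787 = 0.08599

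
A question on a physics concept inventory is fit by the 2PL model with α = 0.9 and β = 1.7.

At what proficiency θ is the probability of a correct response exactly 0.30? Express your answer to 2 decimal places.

0.76

P(θ) = 1 / (1 + exp(−α(θ − β)))
logit = ln(0.3000/0.7000) = -0.8473
θ = β + logit/(α) = 1.7 + (-0.8473)/0.9000 = 0.7586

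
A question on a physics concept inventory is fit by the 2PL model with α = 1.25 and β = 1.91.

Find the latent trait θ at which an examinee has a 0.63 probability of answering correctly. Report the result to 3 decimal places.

2.336

P(θ) = 1 / (1 + exp(−α(θ − β)))
logit = ln(0.6300/0.3700) = 0.5322
θ = β + logit/(α) = 1.91 + 0.5322/1.2500 = 2.3358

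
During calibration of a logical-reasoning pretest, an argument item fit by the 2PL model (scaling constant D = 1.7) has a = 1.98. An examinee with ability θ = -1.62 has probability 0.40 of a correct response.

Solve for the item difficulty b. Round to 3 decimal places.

P(θ) = 1 / (1 + exp(−D·a(θ − b)))
logit(0.40) = ln(0.40/0.60) = -0.4055
b = θ − logit/(1.7·a) = -1.62 − (-0.4055)/3.3660 = -1.4995

-1.500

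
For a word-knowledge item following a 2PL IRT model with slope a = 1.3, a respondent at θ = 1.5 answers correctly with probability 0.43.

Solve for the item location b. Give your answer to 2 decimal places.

P(θ) = 1 / (1 + exp(−a(θ − b)))
logit(0.43) = ln(0.43/0.57) = -0.2819
b = θ − logit/(a) = 1.5 − (-0.2819)/1.3000 = 1.7168

1.72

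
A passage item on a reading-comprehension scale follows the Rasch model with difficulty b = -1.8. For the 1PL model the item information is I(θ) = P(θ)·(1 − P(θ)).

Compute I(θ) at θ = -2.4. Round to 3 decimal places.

0.229

P = 1/(1+e^{0.6000}) = 0.3543
P(1−P) = 0.3543 × 0.6457 = 0.2288
I = P(1−P) = 0.22878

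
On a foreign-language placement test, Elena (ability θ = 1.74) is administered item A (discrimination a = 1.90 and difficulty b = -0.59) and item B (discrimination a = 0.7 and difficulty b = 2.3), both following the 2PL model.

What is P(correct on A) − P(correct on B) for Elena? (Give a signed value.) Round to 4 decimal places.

0.5850

P(θ) = 1 / (1 + exp(−a(θ − b)))
P_A = 0.9882
P_B = 0.4032
P_A − P_B = 0.5850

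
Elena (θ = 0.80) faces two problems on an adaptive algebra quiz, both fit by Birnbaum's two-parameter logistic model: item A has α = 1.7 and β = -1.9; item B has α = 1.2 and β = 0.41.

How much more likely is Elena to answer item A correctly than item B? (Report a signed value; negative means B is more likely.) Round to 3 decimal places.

0.375

P(θ) = 1 / (1 + exp(−α(θ − β)))
P_A = 0.9899
P_B = 0.6149
P_A − P_B = 0.3750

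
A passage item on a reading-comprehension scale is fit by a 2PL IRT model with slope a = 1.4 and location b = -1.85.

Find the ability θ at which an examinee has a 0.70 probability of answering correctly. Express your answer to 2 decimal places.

P(θ) = 1 / (1 + exp(−a(θ − b)))
logit = ln(0.7000/0.3000) = 0.8473
θ = b + logit/(a) = -1.85 + 0.8473/1.4000 = -1.2448

-1.24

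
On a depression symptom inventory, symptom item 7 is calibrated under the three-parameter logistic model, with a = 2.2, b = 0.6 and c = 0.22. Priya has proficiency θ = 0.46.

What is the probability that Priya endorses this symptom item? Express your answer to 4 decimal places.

0.5504

P(θ) = c + (1 − c) · 1 / (1 + exp(−a(θ − b)))
Exponent: 2.2 × (0.46 − 0.6) = -0.3080
1/(1 + e^{0.3080}) = 0.4236
P = 0.22 + 0.78 × 0.4236 = 0.5504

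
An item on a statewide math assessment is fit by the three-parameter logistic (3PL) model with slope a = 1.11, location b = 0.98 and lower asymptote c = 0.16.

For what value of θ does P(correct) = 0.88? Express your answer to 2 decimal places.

P(θ) = c + (1 − c) · 1 / (1 + exp(−a(θ − b)))
Remove guessing floor: (0.88 − 0.16)/(1 − 0.16) = 0.8571
logit = ln(0.8571/0.1429) = 1.7918
θ = b + logit/(a) = 0.98 + 1.7918/1.1100 = 2.5942

2.59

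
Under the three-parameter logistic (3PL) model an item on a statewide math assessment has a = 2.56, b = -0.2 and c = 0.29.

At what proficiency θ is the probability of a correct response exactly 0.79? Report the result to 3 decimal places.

0.139

P(θ) = c + (1 − c) · 1 / (1 + exp(−a(θ − b)))
Remove guessing floor: (0.79 − 0.29)/(1 − 0.29) = 0.7042
logit = ln(0.7042/0.2958) = 0.8675
θ = b + logit/(a) = -0.2 + 0.8675/2.5600 = 0.1389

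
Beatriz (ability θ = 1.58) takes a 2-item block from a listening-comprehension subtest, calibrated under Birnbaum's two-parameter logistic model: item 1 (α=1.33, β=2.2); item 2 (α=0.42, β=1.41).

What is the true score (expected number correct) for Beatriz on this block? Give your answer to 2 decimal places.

P(θ) = 1 / (1 + exp(−α(θ − β)))
P_1 = 1/(1+e^{0.8246}) = 0.3048
P_2 = 1/(1+e^{-0.0714}) = 0.5178
E[score] = 0.3048 + 0.5178 = 0.8226

0.82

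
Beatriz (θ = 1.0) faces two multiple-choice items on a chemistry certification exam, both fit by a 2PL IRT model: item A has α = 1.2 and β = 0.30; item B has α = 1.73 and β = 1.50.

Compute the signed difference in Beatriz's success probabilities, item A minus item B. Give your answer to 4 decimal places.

0.4022

P(θ) = 1 / (1 + exp(−α(θ − β)))
P_A = 0.6985
P_B = 0.2963
P_A − P_B = 0.4022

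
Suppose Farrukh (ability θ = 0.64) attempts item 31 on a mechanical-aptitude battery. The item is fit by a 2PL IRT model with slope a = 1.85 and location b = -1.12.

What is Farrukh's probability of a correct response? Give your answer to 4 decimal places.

0.9629

P(θ) = 1 / (1 + exp(−a(θ − b)))
Exponent: 1.85 × (0.64 − (-1.12)) = 3.2560
1/(1 + e^{-3.2560}) = 0.9629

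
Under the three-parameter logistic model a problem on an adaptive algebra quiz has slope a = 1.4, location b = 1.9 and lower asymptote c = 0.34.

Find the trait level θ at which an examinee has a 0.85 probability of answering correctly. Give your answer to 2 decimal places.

P(θ) = c + (1 − c) · 1 / (1 + exp(−a(θ − b)))
Remove guessing floor: (0.85 − 0.34)/(1 − 0.34) = 0.7727
logit = ln(0.7727/0.2273) = 1.2238
θ = b + logit/(a) = 1.9 + 1.2238/1.4000 = 2.7741

2.77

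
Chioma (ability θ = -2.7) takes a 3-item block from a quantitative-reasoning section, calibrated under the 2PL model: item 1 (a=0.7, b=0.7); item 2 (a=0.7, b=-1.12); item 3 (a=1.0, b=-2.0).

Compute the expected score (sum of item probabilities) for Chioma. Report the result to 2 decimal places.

0.67

P(θ) = 1 / (1 + exp(−a(θ − b)))
P_1 = 1/(1+e^{2.3800}) = 0.0847
P_2 = 1/(1+e^{1.1060}) = 0.2486
P_3 = 1/(1+e^{0.7000}) = 0.3318
E[score] = 0.0847 + 0.2486 + 0.3318 = 0.6651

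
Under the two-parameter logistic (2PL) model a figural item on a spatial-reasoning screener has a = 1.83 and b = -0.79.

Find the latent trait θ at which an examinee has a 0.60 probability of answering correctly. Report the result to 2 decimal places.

P(θ) = 1 / (1 + exp(−a(θ − b)))
logit = ln(0.6000/0.4000) = 0.4055
θ = b + logit/(a) = -0.79 + 0.4055/1.8300 = -0.5684

-0.57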